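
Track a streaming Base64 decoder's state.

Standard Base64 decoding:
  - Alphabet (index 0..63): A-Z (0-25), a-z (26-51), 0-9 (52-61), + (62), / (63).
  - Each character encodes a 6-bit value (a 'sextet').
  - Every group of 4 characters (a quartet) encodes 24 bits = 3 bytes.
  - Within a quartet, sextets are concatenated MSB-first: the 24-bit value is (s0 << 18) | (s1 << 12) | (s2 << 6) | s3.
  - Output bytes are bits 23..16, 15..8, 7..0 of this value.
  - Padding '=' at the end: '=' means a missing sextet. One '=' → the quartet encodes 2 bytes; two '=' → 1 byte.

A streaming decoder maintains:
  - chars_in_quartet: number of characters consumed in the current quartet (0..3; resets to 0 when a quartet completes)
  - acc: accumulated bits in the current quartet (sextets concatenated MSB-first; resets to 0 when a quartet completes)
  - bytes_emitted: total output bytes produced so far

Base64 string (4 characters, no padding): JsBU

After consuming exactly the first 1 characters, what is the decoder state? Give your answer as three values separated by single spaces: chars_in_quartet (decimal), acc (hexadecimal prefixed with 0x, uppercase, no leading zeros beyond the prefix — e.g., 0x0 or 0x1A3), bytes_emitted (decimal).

After char 0 ('J'=9): chars_in_quartet=1 acc=0x9 bytes_emitted=0

Answer: 1 0x9 0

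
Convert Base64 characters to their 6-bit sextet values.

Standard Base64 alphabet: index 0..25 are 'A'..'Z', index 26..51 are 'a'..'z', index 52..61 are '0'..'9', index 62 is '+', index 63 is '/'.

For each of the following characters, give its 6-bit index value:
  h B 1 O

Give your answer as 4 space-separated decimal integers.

'h': a..z range, 26 + ord('h') − ord('a') = 33
'B': A..Z range, ord('B') − ord('A') = 1
'1': 0..9 range, 52 + ord('1') − ord('0') = 53
'O': A..Z range, ord('O') − ord('A') = 14

Answer: 33 1 53 14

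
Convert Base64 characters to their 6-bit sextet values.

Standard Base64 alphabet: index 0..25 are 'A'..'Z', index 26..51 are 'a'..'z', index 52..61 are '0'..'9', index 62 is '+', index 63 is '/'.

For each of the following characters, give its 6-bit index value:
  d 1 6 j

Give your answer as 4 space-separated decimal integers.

Answer: 29 53 58 35

Derivation:
'd': a..z range, 26 + ord('d') − ord('a') = 29
'1': 0..9 range, 52 + ord('1') − ord('0') = 53
'6': 0..9 range, 52 + ord('6') − ord('0') = 58
'j': a..z range, 26 + ord('j') − ord('a') = 35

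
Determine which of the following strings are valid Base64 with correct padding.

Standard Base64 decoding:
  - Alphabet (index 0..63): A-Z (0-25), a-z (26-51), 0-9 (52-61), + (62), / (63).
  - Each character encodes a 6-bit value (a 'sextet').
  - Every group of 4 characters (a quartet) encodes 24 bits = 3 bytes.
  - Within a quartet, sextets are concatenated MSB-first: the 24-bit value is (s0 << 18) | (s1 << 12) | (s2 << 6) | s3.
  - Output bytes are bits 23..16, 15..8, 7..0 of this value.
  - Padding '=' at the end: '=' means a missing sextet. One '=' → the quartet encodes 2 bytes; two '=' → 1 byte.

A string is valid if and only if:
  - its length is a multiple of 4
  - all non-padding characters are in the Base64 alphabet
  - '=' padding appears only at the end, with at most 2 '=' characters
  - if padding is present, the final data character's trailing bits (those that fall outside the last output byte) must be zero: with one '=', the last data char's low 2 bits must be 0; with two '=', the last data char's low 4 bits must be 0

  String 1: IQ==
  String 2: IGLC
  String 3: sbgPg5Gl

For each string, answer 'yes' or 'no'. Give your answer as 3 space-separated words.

Answer: yes yes yes

Derivation:
String 1: 'IQ==' → valid
String 2: 'IGLC' → valid
String 3: 'sbgPg5Gl' → valid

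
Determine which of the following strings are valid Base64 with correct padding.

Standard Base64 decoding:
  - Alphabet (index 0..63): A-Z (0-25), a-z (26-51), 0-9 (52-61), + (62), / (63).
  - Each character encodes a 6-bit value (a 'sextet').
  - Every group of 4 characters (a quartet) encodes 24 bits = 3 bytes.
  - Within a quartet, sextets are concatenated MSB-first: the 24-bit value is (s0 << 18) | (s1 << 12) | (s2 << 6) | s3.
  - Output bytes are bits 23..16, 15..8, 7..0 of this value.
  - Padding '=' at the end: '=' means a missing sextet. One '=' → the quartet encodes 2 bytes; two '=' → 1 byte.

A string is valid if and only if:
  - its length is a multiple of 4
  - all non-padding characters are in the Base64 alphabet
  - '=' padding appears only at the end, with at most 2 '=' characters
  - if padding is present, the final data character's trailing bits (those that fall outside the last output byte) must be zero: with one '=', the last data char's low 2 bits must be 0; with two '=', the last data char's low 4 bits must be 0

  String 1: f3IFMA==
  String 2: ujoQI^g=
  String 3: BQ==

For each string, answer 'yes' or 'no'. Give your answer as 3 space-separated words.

Answer: yes no yes

Derivation:
String 1: 'f3IFMA==' → valid
String 2: 'ujoQI^g=' → invalid (bad char(s): ['^'])
String 3: 'BQ==' → valid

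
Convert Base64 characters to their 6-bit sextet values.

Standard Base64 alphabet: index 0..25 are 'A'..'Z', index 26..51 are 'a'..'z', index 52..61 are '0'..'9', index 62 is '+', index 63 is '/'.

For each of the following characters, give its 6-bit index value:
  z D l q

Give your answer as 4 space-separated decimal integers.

Answer: 51 3 37 42

Derivation:
'z': a..z range, 26 + ord('z') − ord('a') = 51
'D': A..Z range, ord('D') − ord('A') = 3
'l': a..z range, 26 + ord('l') − ord('a') = 37
'q': a..z range, 26 + ord('q') − ord('a') = 42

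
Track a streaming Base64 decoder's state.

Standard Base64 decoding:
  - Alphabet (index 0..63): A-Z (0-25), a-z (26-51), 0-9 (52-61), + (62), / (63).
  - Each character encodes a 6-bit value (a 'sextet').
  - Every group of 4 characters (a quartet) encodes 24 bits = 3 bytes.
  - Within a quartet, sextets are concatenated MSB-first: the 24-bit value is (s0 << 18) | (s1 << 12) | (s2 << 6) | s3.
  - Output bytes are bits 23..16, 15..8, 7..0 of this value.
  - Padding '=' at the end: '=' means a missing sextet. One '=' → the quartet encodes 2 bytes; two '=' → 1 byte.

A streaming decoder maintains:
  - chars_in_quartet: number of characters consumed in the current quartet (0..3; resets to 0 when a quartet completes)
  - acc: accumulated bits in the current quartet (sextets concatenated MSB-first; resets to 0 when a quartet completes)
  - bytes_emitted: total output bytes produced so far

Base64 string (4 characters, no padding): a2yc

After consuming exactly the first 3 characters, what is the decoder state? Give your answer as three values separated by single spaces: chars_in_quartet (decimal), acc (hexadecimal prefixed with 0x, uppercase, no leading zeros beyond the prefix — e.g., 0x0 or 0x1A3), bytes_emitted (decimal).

After char 0 ('a'=26): chars_in_quartet=1 acc=0x1A bytes_emitted=0
After char 1 ('2'=54): chars_in_quartet=2 acc=0x6B6 bytes_emitted=0
After char 2 ('y'=50): chars_in_quartet=3 acc=0x1ADB2 bytes_emitted=0

Answer: 3 0x1ADB2 0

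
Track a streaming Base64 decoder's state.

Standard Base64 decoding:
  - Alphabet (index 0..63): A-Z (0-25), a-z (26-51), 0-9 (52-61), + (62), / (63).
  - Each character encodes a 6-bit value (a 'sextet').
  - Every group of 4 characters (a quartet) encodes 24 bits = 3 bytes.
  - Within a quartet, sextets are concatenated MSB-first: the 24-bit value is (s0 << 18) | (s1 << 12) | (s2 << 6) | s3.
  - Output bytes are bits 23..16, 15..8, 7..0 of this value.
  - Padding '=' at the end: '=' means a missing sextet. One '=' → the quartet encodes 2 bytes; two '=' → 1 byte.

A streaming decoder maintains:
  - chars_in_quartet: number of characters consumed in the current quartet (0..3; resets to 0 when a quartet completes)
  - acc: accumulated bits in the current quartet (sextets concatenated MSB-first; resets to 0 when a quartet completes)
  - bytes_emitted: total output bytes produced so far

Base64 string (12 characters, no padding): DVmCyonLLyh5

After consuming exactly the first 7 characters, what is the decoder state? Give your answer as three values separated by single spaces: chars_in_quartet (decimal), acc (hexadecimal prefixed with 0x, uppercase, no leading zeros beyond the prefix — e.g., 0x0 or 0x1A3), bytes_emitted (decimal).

After char 0 ('D'=3): chars_in_quartet=1 acc=0x3 bytes_emitted=0
After char 1 ('V'=21): chars_in_quartet=2 acc=0xD5 bytes_emitted=0
After char 2 ('m'=38): chars_in_quartet=3 acc=0x3566 bytes_emitted=0
After char 3 ('C'=2): chars_in_quartet=4 acc=0xD5982 -> emit 0D 59 82, reset; bytes_emitted=3
After char 4 ('y'=50): chars_in_quartet=1 acc=0x32 bytes_emitted=3
After char 5 ('o'=40): chars_in_quartet=2 acc=0xCA8 bytes_emitted=3
After char 6 ('n'=39): chars_in_quartet=3 acc=0x32A27 bytes_emitted=3

Answer: 3 0x32A27 3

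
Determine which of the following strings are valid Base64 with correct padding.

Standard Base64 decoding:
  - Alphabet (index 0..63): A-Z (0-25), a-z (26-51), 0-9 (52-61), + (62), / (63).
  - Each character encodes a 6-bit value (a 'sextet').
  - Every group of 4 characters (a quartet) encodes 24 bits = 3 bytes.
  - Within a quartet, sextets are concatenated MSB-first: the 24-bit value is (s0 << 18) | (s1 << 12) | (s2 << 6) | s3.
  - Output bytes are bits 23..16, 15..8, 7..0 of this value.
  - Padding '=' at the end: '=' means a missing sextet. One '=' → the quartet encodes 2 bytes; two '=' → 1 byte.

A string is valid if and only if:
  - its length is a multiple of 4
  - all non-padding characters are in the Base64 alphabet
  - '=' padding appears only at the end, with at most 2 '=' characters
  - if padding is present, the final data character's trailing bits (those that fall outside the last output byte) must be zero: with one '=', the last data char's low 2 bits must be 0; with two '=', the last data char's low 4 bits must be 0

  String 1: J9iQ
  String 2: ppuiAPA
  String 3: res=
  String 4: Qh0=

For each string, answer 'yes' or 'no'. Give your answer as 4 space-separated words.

String 1: 'J9iQ' → valid
String 2: 'ppuiAPA' → invalid (len=7 not mult of 4)
String 3: 'res=' → valid
String 4: 'Qh0=' → valid

Answer: yes no yes yes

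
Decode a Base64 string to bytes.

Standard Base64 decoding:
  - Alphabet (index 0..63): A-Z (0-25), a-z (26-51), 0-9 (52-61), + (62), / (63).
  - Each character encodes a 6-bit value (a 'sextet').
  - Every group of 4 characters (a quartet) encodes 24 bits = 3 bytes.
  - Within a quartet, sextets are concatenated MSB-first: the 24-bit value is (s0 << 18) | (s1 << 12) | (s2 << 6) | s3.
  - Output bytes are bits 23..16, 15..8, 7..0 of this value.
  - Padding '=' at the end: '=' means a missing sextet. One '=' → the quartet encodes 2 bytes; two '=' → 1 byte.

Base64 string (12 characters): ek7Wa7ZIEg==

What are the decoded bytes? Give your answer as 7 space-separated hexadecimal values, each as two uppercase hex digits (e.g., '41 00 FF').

Answer: 7A 4E D6 6B B6 48 12

Derivation:
After char 0 ('e'=30): chars_in_quartet=1 acc=0x1E bytes_emitted=0
After char 1 ('k'=36): chars_in_quartet=2 acc=0x7A4 bytes_emitted=0
After char 2 ('7'=59): chars_in_quartet=3 acc=0x1E93B bytes_emitted=0
After char 3 ('W'=22): chars_in_quartet=4 acc=0x7A4ED6 -> emit 7A 4E D6, reset; bytes_emitted=3
After char 4 ('a'=26): chars_in_quartet=1 acc=0x1A bytes_emitted=3
After char 5 ('7'=59): chars_in_quartet=2 acc=0x6BB bytes_emitted=3
After char 6 ('Z'=25): chars_in_quartet=3 acc=0x1AED9 bytes_emitted=3
After char 7 ('I'=8): chars_in_quartet=4 acc=0x6BB648 -> emit 6B B6 48, reset; bytes_emitted=6
After char 8 ('E'=4): chars_in_quartet=1 acc=0x4 bytes_emitted=6
After char 9 ('g'=32): chars_in_quartet=2 acc=0x120 bytes_emitted=6
Padding '==': partial quartet acc=0x120 -> emit 12; bytes_emitted=7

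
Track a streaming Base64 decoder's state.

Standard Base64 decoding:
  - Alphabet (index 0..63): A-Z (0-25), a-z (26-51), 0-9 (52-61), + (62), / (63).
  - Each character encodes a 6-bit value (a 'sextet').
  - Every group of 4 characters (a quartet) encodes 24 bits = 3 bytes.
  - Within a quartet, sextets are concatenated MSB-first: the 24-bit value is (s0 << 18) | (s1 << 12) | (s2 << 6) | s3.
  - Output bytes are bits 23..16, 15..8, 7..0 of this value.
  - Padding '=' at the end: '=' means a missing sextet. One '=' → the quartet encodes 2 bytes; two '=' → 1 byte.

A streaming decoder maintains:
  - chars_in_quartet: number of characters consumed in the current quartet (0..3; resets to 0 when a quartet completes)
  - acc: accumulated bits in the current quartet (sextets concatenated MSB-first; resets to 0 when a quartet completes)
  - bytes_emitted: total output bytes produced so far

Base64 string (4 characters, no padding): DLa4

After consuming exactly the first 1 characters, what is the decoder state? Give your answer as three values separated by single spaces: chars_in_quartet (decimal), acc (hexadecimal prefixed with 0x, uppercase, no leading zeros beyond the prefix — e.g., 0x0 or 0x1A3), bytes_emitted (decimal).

After char 0 ('D'=3): chars_in_quartet=1 acc=0x3 bytes_emitted=0

Answer: 1 0x3 0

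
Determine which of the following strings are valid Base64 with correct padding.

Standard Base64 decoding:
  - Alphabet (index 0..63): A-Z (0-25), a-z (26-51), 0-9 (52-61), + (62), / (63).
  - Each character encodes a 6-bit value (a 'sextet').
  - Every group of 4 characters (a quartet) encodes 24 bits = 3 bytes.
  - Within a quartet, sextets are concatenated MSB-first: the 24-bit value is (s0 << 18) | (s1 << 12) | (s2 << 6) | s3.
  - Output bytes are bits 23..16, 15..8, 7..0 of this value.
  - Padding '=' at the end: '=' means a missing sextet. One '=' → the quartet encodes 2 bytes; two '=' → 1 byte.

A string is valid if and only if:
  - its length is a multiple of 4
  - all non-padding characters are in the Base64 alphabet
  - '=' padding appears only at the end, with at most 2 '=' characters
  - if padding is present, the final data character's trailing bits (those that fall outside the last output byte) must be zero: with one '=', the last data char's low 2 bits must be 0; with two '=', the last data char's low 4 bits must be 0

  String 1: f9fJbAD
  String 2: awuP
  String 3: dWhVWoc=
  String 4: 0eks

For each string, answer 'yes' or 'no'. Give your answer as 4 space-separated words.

String 1: 'f9fJbAD' → invalid (len=7 not mult of 4)
String 2: 'awuP' → valid
String 3: 'dWhVWoc=' → valid
String 4: '0eks' → valid

Answer: no yes yes yes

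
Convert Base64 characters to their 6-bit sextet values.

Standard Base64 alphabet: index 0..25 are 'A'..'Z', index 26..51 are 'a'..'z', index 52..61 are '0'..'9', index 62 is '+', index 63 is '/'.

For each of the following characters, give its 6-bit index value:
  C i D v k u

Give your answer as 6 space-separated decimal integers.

'C': A..Z range, ord('C') − ord('A') = 2
'i': a..z range, 26 + ord('i') − ord('a') = 34
'D': A..Z range, ord('D') − ord('A') = 3
'v': a..z range, 26 + ord('v') − ord('a') = 47
'k': a..z range, 26 + ord('k') − ord('a') = 36
'u': a..z range, 26 + ord('u') − ord('a') = 46

Answer: 2 34 3 47 36 46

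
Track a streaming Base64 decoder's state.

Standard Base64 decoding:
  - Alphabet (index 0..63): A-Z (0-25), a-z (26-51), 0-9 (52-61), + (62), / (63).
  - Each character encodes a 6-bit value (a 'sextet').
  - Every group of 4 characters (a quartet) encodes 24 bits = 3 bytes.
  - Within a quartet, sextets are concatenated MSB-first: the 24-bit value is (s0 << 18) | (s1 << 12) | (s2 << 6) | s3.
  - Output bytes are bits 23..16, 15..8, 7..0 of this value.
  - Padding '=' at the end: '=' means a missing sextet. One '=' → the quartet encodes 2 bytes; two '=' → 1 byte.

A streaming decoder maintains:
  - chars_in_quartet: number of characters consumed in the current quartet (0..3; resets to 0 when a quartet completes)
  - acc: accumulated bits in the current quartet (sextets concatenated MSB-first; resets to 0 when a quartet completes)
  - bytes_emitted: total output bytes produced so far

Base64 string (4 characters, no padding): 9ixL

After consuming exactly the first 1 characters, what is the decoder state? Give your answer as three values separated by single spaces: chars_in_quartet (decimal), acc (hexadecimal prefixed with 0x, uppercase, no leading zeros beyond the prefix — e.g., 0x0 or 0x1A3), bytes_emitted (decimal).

Answer: 1 0x3D 0

Derivation:
After char 0 ('9'=61): chars_in_quartet=1 acc=0x3D bytes_emitted=0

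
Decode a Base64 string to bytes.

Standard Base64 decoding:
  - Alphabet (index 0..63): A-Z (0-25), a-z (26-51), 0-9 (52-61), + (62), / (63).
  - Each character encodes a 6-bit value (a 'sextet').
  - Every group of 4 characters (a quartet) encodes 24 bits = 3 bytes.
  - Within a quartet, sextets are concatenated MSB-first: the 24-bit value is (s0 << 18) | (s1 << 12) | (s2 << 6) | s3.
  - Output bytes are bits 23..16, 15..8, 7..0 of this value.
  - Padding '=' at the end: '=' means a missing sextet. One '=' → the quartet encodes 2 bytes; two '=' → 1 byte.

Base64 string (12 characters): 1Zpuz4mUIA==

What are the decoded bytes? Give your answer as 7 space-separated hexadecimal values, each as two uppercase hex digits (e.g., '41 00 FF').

After char 0 ('1'=53): chars_in_quartet=1 acc=0x35 bytes_emitted=0
After char 1 ('Z'=25): chars_in_quartet=2 acc=0xD59 bytes_emitted=0
After char 2 ('p'=41): chars_in_quartet=3 acc=0x35669 bytes_emitted=0
After char 3 ('u'=46): chars_in_quartet=4 acc=0xD59A6E -> emit D5 9A 6E, reset; bytes_emitted=3
After char 4 ('z'=51): chars_in_quartet=1 acc=0x33 bytes_emitted=3
After char 5 ('4'=56): chars_in_quartet=2 acc=0xCF8 bytes_emitted=3
After char 6 ('m'=38): chars_in_quartet=3 acc=0x33E26 bytes_emitted=3
After char 7 ('U'=20): chars_in_quartet=4 acc=0xCF8994 -> emit CF 89 94, reset; bytes_emitted=6
After char 8 ('I'=8): chars_in_quartet=1 acc=0x8 bytes_emitted=6
After char 9 ('A'=0): chars_in_quartet=2 acc=0x200 bytes_emitted=6
Padding '==': partial quartet acc=0x200 -> emit 20; bytes_emitted=7

Answer: D5 9A 6E CF 89 94 20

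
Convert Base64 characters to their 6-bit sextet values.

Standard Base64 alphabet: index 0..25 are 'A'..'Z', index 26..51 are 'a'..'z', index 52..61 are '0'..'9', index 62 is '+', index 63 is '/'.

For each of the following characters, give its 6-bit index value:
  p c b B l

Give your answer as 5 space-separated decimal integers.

Answer: 41 28 27 1 37

Derivation:
'p': a..z range, 26 + ord('p') − ord('a') = 41
'c': a..z range, 26 + ord('c') − ord('a') = 28
'b': a..z range, 26 + ord('b') − ord('a') = 27
'B': A..Z range, ord('B') − ord('A') = 1
'l': a..z range, 26 + ord('l') − ord('a') = 37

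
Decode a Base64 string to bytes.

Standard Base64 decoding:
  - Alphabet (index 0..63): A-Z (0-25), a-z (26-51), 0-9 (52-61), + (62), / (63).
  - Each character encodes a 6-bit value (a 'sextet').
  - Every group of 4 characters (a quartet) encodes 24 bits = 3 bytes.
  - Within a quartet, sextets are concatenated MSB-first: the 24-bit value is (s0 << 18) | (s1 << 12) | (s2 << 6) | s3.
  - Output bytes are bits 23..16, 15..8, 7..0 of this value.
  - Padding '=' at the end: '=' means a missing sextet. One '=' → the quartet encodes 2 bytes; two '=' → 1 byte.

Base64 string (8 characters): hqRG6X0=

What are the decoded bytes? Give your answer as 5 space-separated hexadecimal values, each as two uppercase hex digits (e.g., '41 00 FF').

After char 0 ('h'=33): chars_in_quartet=1 acc=0x21 bytes_emitted=0
After char 1 ('q'=42): chars_in_quartet=2 acc=0x86A bytes_emitted=0
After char 2 ('R'=17): chars_in_quartet=3 acc=0x21A91 bytes_emitted=0
After char 3 ('G'=6): chars_in_quartet=4 acc=0x86A446 -> emit 86 A4 46, reset; bytes_emitted=3
After char 4 ('6'=58): chars_in_quartet=1 acc=0x3A bytes_emitted=3
After char 5 ('X'=23): chars_in_quartet=2 acc=0xE97 bytes_emitted=3
After char 6 ('0'=52): chars_in_quartet=3 acc=0x3A5F4 bytes_emitted=3
Padding '=': partial quartet acc=0x3A5F4 -> emit E9 7D; bytes_emitted=5

Answer: 86 A4 46 E9 7D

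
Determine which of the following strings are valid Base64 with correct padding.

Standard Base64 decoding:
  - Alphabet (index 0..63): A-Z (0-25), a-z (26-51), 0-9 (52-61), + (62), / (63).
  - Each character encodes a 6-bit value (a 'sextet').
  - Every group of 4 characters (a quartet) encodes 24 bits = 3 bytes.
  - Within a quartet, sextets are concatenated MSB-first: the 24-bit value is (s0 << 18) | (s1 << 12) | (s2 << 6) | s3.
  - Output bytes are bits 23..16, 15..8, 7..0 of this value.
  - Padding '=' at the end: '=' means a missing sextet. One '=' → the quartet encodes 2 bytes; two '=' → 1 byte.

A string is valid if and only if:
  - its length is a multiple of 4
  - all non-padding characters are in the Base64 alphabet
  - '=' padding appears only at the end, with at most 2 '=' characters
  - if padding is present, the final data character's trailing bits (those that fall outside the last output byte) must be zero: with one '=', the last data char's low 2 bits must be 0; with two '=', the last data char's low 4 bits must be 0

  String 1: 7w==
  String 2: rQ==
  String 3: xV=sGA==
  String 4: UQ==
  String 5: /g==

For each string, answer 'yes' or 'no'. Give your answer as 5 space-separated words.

Answer: yes yes no yes yes

Derivation:
String 1: '7w==' → valid
String 2: 'rQ==' → valid
String 3: 'xV=sGA==' → invalid (bad char(s): ['=']; '=' in middle)
String 4: 'UQ==' → valid
String 5: '/g==' → valid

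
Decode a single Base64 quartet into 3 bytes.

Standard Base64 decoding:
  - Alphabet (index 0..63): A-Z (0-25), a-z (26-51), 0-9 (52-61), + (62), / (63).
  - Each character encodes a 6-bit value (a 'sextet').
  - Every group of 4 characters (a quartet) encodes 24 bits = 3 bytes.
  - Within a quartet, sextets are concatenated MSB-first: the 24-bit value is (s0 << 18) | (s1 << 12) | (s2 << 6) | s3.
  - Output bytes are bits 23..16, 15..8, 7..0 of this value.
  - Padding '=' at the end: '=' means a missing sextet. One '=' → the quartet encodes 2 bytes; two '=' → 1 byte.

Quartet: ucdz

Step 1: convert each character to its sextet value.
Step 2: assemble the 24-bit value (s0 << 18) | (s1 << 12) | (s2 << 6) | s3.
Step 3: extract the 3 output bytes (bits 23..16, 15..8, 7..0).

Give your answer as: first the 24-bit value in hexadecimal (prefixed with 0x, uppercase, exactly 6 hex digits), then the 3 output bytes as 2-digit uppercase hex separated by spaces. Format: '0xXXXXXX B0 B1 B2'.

Sextets: u=46, c=28, d=29, z=51
24-bit: (46<<18) | (28<<12) | (29<<6) | 51
      = 0xB80000 | 0x01C000 | 0x000740 | 0x000033
      = 0xB9C773
Bytes: (v>>16)&0xFF=B9, (v>>8)&0xFF=C7, v&0xFF=73

Answer: 0xB9C773 B9 C7 73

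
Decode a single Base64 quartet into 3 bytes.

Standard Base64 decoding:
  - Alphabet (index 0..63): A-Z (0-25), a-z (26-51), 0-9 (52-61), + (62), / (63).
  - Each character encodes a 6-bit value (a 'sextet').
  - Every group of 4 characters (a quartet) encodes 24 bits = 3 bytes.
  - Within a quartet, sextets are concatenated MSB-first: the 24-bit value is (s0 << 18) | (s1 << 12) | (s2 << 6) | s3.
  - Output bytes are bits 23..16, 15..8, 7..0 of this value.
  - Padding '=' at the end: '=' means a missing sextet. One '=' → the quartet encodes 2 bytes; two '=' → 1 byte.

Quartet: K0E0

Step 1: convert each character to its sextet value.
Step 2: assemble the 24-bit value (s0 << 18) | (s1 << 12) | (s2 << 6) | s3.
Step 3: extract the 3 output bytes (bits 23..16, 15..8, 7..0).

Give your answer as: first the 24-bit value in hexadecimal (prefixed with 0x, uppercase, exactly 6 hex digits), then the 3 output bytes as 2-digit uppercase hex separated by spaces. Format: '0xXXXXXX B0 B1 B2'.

Sextets: K=10, 0=52, E=4, 0=52
24-bit: (10<<18) | (52<<12) | (4<<6) | 52
      = 0x280000 | 0x034000 | 0x000100 | 0x000034
      = 0x2B4134
Bytes: (v>>16)&0xFF=2B, (v>>8)&0xFF=41, v&0xFF=34

Answer: 0x2B4134 2B 41 34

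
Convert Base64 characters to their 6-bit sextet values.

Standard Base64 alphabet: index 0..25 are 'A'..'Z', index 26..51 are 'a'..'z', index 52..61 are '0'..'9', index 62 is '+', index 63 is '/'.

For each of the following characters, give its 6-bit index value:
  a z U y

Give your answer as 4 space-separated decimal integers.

Answer: 26 51 20 50

Derivation:
'a': a..z range, 26 + ord('a') − ord('a') = 26
'z': a..z range, 26 + ord('z') − ord('a') = 51
'U': A..Z range, ord('U') − ord('A') = 20
'y': a..z range, 26 + ord('y') − ord('a') = 50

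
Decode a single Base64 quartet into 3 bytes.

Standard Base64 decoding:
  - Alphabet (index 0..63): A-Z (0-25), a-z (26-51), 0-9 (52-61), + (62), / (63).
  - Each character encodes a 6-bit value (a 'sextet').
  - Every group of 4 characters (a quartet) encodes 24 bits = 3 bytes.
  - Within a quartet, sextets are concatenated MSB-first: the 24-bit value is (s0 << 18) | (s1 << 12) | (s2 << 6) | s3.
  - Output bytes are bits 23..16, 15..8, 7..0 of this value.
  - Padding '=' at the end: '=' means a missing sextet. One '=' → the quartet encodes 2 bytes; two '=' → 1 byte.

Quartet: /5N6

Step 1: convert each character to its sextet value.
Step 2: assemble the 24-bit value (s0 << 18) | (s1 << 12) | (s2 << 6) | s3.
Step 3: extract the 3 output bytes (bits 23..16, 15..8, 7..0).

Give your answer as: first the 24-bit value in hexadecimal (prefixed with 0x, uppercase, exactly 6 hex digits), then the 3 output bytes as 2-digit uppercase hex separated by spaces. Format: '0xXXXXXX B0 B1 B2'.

Answer: 0xFF937A FF 93 7A

Derivation:
Sextets: /=63, 5=57, N=13, 6=58
24-bit: (63<<18) | (57<<12) | (13<<6) | 58
      = 0xFC0000 | 0x039000 | 0x000340 | 0x00003A
      = 0xFF937A
Bytes: (v>>16)&0xFF=FF, (v>>8)&0xFF=93, v&0xFF=7A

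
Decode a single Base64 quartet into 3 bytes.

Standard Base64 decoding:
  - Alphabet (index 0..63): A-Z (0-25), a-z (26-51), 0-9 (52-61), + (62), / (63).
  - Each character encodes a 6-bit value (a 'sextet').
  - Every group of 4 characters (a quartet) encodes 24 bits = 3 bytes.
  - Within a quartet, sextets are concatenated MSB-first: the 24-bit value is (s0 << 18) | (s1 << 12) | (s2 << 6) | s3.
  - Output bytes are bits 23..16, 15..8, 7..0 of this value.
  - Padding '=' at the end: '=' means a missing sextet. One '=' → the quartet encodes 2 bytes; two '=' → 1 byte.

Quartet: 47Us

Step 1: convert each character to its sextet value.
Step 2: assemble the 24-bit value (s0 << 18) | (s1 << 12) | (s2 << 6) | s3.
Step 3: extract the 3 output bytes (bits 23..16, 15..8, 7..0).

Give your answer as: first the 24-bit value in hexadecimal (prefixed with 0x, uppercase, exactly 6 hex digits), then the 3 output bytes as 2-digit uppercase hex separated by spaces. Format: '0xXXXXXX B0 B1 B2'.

Sextets: 4=56, 7=59, U=20, s=44
24-bit: (56<<18) | (59<<12) | (20<<6) | 44
      = 0xE00000 | 0x03B000 | 0x000500 | 0x00002C
      = 0xE3B52C
Bytes: (v>>16)&0xFF=E3, (v>>8)&0xFF=B5, v&0xFF=2C

Answer: 0xE3B52C E3 B5 2C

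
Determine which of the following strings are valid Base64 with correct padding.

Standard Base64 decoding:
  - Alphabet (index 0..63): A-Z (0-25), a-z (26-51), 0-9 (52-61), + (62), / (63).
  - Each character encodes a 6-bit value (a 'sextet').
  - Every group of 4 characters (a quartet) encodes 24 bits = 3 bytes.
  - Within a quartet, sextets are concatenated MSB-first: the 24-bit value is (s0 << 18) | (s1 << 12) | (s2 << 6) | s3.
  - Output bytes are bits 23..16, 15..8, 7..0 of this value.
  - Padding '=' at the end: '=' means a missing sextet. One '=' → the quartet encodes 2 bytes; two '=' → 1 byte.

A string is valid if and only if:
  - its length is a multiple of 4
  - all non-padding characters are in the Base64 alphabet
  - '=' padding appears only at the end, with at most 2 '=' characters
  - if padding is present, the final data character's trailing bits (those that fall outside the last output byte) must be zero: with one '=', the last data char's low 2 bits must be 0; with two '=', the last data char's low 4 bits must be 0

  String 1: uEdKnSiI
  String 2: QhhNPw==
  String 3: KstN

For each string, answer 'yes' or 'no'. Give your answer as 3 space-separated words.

String 1: 'uEdKnSiI' → valid
String 2: 'QhhNPw==' → valid
String 3: 'KstN' → valid

Answer: yes yes yes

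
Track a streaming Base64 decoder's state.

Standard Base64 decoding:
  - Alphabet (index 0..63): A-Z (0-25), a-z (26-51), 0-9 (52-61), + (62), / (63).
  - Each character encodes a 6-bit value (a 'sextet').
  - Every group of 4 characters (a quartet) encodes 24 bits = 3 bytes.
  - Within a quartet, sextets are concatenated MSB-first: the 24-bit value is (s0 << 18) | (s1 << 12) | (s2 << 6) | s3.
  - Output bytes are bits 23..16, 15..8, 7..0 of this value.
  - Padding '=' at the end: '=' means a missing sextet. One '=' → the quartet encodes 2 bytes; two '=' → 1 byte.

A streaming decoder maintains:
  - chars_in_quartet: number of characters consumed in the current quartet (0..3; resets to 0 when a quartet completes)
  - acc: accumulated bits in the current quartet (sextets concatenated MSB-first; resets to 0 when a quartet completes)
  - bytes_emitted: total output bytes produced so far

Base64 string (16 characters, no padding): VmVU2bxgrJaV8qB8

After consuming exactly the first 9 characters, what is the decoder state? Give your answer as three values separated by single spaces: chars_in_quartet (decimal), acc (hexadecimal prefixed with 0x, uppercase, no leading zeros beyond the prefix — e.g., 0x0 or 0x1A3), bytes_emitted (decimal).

Answer: 1 0x2B 6

Derivation:
After char 0 ('V'=21): chars_in_quartet=1 acc=0x15 bytes_emitted=0
After char 1 ('m'=38): chars_in_quartet=2 acc=0x566 bytes_emitted=0
After char 2 ('V'=21): chars_in_quartet=3 acc=0x15995 bytes_emitted=0
After char 3 ('U'=20): chars_in_quartet=4 acc=0x566554 -> emit 56 65 54, reset; bytes_emitted=3
After char 4 ('2'=54): chars_in_quartet=1 acc=0x36 bytes_emitted=3
After char 5 ('b'=27): chars_in_quartet=2 acc=0xD9B bytes_emitted=3
After char 6 ('x'=49): chars_in_quartet=3 acc=0x366F1 bytes_emitted=3
After char 7 ('g'=32): chars_in_quartet=4 acc=0xD9BC60 -> emit D9 BC 60, reset; bytes_emitted=6
After char 8 ('r'=43): chars_in_quartet=1 acc=0x2B bytes_emitted=6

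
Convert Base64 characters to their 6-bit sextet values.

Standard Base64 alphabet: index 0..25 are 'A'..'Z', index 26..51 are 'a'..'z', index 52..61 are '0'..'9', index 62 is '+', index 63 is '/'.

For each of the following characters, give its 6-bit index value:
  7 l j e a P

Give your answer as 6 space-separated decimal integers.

Answer: 59 37 35 30 26 15

Derivation:
'7': 0..9 range, 52 + ord('7') − ord('0') = 59
'l': a..z range, 26 + ord('l') − ord('a') = 37
'j': a..z range, 26 + ord('j') − ord('a') = 35
'e': a..z range, 26 + ord('e') − ord('a') = 30
'a': a..z range, 26 + ord('a') − ord('a') = 26
'P': A..Z range, ord('P') − ord('A') = 15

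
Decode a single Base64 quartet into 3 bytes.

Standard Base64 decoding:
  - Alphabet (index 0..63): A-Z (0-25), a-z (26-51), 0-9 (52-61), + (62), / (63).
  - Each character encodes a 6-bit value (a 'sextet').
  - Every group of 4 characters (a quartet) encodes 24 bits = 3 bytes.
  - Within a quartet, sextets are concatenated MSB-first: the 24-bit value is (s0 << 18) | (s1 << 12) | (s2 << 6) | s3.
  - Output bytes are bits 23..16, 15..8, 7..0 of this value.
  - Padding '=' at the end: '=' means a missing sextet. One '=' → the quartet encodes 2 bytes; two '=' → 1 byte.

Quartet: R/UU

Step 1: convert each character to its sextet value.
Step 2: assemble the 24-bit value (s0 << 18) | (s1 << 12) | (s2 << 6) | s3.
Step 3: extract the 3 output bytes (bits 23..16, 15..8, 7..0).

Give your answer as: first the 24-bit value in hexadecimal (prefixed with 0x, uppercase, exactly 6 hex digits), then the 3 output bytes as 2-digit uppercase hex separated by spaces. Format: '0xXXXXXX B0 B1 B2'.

Sextets: R=17, /=63, U=20, U=20
24-bit: (17<<18) | (63<<12) | (20<<6) | 20
      = 0x440000 | 0x03F000 | 0x000500 | 0x000014
      = 0x47F514
Bytes: (v>>16)&0xFF=47, (v>>8)&0xFF=F5, v&0xFF=14

Answer: 0x47F514 47 F5 14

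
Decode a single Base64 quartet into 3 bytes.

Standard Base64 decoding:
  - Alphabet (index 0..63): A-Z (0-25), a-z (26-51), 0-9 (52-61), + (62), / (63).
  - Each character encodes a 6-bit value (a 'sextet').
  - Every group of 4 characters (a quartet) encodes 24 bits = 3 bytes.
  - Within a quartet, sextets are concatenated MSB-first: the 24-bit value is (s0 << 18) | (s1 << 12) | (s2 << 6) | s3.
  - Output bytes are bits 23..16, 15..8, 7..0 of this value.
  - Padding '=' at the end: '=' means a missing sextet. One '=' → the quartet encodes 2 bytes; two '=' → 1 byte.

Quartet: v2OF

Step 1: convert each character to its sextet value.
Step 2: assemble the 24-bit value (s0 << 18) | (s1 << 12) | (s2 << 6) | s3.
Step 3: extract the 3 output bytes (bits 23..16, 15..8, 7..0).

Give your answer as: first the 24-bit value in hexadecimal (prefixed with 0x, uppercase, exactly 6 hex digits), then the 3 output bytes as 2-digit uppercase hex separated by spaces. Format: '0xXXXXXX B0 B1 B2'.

Sextets: v=47, 2=54, O=14, F=5
24-bit: (47<<18) | (54<<12) | (14<<6) | 5
      = 0xBC0000 | 0x036000 | 0x000380 | 0x000005
      = 0xBF6385
Bytes: (v>>16)&0xFF=BF, (v>>8)&0xFF=63, v&0xFF=85

Answer: 0xBF6385 BF 63 85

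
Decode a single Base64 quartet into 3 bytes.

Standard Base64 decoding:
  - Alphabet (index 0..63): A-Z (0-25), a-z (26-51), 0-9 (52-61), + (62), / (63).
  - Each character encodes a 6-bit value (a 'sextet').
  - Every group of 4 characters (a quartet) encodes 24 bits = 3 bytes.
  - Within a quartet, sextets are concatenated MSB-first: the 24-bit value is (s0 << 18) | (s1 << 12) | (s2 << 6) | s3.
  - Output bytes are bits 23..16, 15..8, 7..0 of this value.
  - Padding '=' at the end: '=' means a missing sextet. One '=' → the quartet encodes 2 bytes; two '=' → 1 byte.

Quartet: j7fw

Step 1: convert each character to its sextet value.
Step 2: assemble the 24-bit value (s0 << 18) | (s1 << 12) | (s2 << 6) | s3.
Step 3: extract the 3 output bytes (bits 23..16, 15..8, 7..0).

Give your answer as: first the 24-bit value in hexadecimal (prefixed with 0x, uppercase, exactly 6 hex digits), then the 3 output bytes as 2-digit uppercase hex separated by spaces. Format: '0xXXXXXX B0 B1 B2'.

Answer: 0x8FB7F0 8F B7 F0

Derivation:
Sextets: j=35, 7=59, f=31, w=48
24-bit: (35<<18) | (59<<12) | (31<<6) | 48
      = 0x8C0000 | 0x03B000 | 0x0007C0 | 0x000030
      = 0x8FB7F0
Bytes: (v>>16)&0xFF=8F, (v>>8)&0xFF=B7, v&0xFF=F0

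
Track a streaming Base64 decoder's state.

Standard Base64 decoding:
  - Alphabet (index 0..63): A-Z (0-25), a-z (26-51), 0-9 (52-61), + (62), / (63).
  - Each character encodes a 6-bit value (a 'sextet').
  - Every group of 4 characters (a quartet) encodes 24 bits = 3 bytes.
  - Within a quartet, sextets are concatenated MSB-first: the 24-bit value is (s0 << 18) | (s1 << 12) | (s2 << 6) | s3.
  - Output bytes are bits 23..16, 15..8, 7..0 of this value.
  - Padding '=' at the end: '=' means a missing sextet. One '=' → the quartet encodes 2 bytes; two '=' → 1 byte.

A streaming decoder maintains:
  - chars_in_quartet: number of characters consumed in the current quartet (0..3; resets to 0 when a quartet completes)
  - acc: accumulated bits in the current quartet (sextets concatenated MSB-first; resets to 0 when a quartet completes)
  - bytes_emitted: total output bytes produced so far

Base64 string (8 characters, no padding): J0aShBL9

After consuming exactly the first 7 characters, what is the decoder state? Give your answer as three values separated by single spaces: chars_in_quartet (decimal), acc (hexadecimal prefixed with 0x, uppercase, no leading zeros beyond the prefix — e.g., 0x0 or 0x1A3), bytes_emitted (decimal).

Answer: 3 0x2104B 3

Derivation:
After char 0 ('J'=9): chars_in_quartet=1 acc=0x9 bytes_emitted=0
After char 1 ('0'=52): chars_in_quartet=2 acc=0x274 bytes_emitted=0
After char 2 ('a'=26): chars_in_quartet=3 acc=0x9D1A bytes_emitted=0
After char 3 ('S'=18): chars_in_quartet=4 acc=0x274692 -> emit 27 46 92, reset; bytes_emitted=3
After char 4 ('h'=33): chars_in_quartet=1 acc=0x21 bytes_emitted=3
After char 5 ('B'=1): chars_in_quartet=2 acc=0x841 bytes_emitted=3
After char 6 ('L'=11): chars_in_quartet=3 acc=0x2104B bytes_emitted=3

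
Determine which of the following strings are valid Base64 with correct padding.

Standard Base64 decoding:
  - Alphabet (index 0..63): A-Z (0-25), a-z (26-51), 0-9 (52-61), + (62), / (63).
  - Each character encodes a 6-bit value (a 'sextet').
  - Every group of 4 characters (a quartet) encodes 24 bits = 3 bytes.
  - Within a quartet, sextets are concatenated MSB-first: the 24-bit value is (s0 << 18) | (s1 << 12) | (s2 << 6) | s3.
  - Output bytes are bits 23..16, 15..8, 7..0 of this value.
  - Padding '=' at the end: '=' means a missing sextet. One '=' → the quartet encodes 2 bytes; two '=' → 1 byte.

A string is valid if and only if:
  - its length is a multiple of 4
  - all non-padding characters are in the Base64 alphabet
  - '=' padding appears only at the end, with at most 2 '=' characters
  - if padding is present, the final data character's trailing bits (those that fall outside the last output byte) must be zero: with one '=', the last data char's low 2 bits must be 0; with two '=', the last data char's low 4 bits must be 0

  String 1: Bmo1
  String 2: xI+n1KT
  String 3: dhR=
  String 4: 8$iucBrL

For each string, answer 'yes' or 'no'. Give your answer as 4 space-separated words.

Answer: yes no no no

Derivation:
String 1: 'Bmo1' → valid
String 2: 'xI+n1KT' → invalid (len=7 not mult of 4)
String 3: 'dhR=' → invalid (bad trailing bits)
String 4: '8$iucBrL' → invalid (bad char(s): ['$'])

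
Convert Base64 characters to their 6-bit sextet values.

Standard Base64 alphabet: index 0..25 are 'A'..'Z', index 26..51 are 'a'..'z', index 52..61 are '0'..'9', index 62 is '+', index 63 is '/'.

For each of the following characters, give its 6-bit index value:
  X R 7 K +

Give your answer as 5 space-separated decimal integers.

Answer: 23 17 59 10 62

Derivation:
'X': A..Z range, ord('X') − ord('A') = 23
'R': A..Z range, ord('R') − ord('A') = 17
'7': 0..9 range, 52 + ord('7') − ord('0') = 59
'K': A..Z range, ord('K') − ord('A') = 10
'+': index 62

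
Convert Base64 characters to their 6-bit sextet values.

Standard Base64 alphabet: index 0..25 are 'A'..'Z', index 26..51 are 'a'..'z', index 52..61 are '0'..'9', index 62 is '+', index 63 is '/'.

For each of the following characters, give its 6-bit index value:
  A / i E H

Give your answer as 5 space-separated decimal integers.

Answer: 0 63 34 4 7

Derivation:
'A': A..Z range, ord('A') − ord('A') = 0
'/': index 63
'i': a..z range, 26 + ord('i') − ord('a') = 34
'E': A..Z range, ord('E') − ord('A') = 4
'H': A..Z range, ord('H') − ord('A') = 7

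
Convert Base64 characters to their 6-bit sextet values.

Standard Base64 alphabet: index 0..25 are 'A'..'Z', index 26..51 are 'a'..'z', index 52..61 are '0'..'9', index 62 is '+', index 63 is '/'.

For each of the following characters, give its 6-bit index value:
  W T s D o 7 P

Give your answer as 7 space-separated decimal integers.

Answer: 22 19 44 3 40 59 15

Derivation:
'W': A..Z range, ord('W') − ord('A') = 22
'T': A..Z range, ord('T') − ord('A') = 19
's': a..z range, 26 + ord('s') − ord('a') = 44
'D': A..Z range, ord('D') − ord('A') = 3
'o': a..z range, 26 + ord('o') − ord('a') = 40
'7': 0..9 range, 52 + ord('7') − ord('0') = 59
'P': A..Z range, ord('P') − ord('A') = 15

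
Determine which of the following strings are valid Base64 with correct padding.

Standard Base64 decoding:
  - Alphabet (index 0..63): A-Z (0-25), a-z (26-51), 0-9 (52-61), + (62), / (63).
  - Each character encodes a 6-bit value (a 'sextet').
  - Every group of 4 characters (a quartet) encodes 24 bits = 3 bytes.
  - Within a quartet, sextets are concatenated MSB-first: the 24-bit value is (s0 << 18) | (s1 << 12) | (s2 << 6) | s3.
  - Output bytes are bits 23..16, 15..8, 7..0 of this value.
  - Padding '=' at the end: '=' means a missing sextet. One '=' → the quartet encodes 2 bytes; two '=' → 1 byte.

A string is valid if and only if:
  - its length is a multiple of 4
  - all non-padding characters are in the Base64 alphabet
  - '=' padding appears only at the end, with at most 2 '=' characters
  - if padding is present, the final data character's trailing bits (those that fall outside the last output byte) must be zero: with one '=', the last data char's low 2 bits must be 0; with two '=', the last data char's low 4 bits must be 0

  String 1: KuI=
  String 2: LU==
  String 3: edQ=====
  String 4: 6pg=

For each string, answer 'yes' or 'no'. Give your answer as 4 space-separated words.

Answer: yes no no yes

Derivation:
String 1: 'KuI=' → valid
String 2: 'LU==' → invalid (bad trailing bits)
String 3: 'edQ=====' → invalid (5 pad chars (max 2))
String 4: '6pg=' → valid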